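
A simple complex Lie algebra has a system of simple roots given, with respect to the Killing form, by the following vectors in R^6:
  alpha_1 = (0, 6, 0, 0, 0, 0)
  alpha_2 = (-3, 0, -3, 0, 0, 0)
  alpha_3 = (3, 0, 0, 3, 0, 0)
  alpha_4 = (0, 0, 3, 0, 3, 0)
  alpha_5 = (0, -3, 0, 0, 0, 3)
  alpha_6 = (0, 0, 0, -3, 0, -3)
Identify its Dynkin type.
C6

Compute the Cartan integers a_ij = 2(alpha_i, alpha_j)/(alpha_j, alpha_j); the resulting 6x6 Cartan matrix is
[[2, 0, 0, 0, -2, 0], [0, 2, -1, -1, 0, 0], [0, -1, 2, 0, 0, -1], [0, -1, 0, 2, 0, 0], [-1, 0, 0, 0, 2, -1], [0, 0, -1, 0, -1, 2]].
The roots have two lengths (squared-length ratio 2:1); the short ones are alpha_{2,3,4,5,6}. The associated Dynkin diagram is a chain of 6 nodes with a double edge at one end; the terminal node there is the unique long simple root (C_6), so the type is C_6 (the algebra sp(12)).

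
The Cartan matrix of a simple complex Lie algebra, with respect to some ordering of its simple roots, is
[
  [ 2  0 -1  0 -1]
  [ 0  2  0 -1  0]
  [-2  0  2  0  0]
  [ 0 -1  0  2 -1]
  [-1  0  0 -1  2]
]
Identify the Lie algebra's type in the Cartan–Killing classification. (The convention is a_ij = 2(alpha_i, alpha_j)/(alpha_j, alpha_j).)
The matrix has rank 5 with 2's on the diagonal. Reading the off-diagonal entries as Dynkin edges (a single edge where a_ij = a_ji = -1; a double or triple edge where a_ij * a_ji = 2 or 3), the diagram is a chain of 5 nodes with a double edge at one end; the terminal node there is the unique long simple root (C_5). One simple-root ordering that puts it in standard form is (alpha_2, alpha_4, alpha_5, alpha_1, alpha_3). So the algebra is type C_5, i.e. sp(10).

C_5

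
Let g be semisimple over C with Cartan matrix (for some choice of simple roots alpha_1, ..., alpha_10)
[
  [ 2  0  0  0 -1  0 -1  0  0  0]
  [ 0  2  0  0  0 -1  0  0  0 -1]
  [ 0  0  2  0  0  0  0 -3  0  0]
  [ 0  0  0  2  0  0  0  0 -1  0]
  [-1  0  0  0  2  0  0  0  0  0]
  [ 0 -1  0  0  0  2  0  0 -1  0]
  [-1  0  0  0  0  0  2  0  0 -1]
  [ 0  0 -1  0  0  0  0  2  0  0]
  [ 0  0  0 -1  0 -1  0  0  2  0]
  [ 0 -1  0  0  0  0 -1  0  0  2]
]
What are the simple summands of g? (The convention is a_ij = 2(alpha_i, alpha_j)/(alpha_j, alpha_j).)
The diagram associated to this matrix has two connected components: the simple roots {alpha_1, alpha_2, alpha_4, alpha_5, alpha_6, alpha_7, alpha_9, alpha_10} form a chain of 8 nodes with single edges (A_8), and {alpha_3, alpha_8} form two nodes joined by a triple edge (G_2). A semisimple Lie algebra decomposes uniquely as the direct sum of simple ideals, one per connected component of its Dynkin diagram, so g ≅ A_8 ⊕ G_2 (dimension 80 + 14 = 94).

A_8 + G_2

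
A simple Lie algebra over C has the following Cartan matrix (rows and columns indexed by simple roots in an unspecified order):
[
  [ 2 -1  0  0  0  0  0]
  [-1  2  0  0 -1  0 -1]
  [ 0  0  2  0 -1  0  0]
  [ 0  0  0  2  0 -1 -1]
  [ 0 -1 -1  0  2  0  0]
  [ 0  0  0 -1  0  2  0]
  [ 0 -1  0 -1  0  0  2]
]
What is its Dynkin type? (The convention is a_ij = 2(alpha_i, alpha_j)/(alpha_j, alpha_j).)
The matrix has rank 7 with 2's on the diagonal. Reading the off-diagonal entries as Dynkin edges (a single edge where a_ij = a_ji = -1; a double or triple edge where a_ij * a_ji = 2 or 3), the diagram is a chain of 6 nodes with one extra node attached to the third node from one end (E_7). One simple-root ordering that puts it in standard form is (alpha_3, alpha_1, alpha_5, alpha_2, alpha_7, alpha_4, alpha_6). So the algebra is type E_7.

E_7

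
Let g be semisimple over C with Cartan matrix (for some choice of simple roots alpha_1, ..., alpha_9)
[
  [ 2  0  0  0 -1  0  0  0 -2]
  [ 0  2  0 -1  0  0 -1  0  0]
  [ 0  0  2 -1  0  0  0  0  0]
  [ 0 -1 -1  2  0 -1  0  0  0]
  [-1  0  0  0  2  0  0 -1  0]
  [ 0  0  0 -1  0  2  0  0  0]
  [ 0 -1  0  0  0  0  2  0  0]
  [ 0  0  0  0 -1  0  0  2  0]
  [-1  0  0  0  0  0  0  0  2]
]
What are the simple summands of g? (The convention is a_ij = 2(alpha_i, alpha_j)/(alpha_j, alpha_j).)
The diagram associated to this matrix has two connected components: the simple roots {alpha_1, alpha_5, alpha_8, alpha_9} form a chain of 4 nodes with a double edge at one end; the terminal node there is the unique short simple root (B_4), and {alpha_2, alpha_3, alpha_4, alpha_6, alpha_7} form a chain of 3 nodes with a fork of two nodes at one end (D_5). A semisimple Lie algebra decomposes uniquely as the direct sum of simple ideals, one per connected component of its Dynkin diagram, so g ≅ B_4 ⊕ D_5 (dimension 36 + 45 = 81).

B4 ⊕ D5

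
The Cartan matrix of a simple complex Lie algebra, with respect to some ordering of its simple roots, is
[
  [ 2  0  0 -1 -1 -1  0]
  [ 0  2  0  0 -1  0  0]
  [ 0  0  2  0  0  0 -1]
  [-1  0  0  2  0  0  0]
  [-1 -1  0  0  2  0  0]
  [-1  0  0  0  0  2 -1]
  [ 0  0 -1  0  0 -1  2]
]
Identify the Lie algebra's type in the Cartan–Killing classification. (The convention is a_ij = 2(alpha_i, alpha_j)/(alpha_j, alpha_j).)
type E_7

The matrix has rank 7 with 2's on the diagonal. Reading the off-diagonal entries as Dynkin edges (a single edge where a_ij = a_ji = -1; a double or triple edge where a_ij * a_ji = 2 or 3), the diagram is a chain of 6 nodes with one extra node attached to the third node from one end (E_7). One simple-root ordering that puts it in standard form is (alpha_2, alpha_4, alpha_5, alpha_1, alpha_6, alpha_7, alpha_3). So the algebra is type E_7.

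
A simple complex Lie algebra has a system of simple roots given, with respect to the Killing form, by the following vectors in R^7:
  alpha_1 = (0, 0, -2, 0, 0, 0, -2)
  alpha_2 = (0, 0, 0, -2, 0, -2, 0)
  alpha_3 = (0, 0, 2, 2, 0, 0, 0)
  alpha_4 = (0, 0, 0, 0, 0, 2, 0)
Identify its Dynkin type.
Compute the Cartan integers a_ij = 2(alpha_i, alpha_j)/(alpha_j, alpha_j); the resulting 4x4 Cartan matrix is
[[2, 0, -1, 0], [0, 2, -1, -2], [-1, -1, 2, 0], [0, -1, 0, 2]].
The roots have two lengths (squared-length ratio 2:1); the short ones are alpha_{4}. The associated Dynkin diagram is a chain of 4 nodes with a double edge at one end; the terminal node there is the unique short simple root (B_4), so the type is B_4 (the algebra so(9)).

B_4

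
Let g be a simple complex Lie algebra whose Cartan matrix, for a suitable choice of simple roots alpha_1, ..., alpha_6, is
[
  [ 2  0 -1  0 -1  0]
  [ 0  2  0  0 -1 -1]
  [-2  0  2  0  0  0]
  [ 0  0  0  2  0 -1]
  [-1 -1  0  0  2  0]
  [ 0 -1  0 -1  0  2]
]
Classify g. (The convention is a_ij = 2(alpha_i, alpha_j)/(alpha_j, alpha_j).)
The matrix has rank 6 with 2's on the diagonal. Reading the off-diagonal entries as Dynkin edges (a single edge where a_ij = a_ji = -1; a double or triple edge where a_ij * a_ji = 2 or 3), the diagram is a chain of 6 nodes with a double edge at one end; the terminal node there is the unique long simple root (C_6). One simple-root ordering that puts it in standard form is (alpha_4, alpha_6, alpha_2, alpha_5, alpha_1, alpha_3). So the algebra is type C_6, i.e. sp(12).

type C_6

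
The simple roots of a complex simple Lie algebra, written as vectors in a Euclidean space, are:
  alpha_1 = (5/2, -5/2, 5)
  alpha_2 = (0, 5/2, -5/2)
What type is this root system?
Compute the Cartan integers a_ij = 2(alpha_i, alpha_j)/(alpha_j, alpha_j); the resulting 2x2 Cartan matrix is
[[2, -3], [-1, 2]].
The roots have two lengths (squared-length ratio 3:1); the short ones are alpha_{2}. The associated Dynkin diagram is two nodes joined by a triple edge (G_2), so the type is G_2.

type G_2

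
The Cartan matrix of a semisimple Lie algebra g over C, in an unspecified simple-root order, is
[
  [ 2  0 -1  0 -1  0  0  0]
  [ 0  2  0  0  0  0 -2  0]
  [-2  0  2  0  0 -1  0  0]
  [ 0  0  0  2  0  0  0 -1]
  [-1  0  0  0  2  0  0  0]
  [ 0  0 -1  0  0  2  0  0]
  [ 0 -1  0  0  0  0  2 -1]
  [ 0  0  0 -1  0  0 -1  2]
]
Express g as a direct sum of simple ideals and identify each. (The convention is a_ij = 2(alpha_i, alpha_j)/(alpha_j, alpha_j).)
The diagram associated to this matrix has two connected components: the simple roots {alpha_2, alpha_4, alpha_7, alpha_8} form a chain of 4 nodes with a double edge at one end; the terminal node there is the unique long simple root (C_4), and {alpha_1, alpha_3, alpha_5, alpha_6} form a chain of 4 nodes with a double edge between the middle two (F_4). A semisimple Lie algebra decomposes uniquely as the direct sum of simple ideals, one per connected component of its Dynkin diagram, so g ≅ C_4 ⊕ F_4 (dimension 36 + 52 = 88).

C_4 (sp(8)) ⊕ F_4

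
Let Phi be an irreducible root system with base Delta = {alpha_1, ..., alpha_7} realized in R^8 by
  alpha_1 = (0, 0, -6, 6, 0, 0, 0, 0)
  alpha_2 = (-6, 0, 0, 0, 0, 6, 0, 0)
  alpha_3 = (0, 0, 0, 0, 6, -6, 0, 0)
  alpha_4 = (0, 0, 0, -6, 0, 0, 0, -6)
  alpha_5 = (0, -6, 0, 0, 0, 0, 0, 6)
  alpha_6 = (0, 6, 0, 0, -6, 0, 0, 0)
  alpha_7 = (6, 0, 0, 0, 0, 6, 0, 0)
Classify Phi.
Compute the Cartan integers a_ij = 2(alpha_i, alpha_j)/(alpha_j, alpha_j); the resulting 7x7 Cartan matrix is
[[2, 0, 0, -1, 0, 0, 0], [0, 2, -1, 0, 0, 0, 0], [0, -1, 2, 0, 0, -1, -1], [-1, 0, 0, 2, -1, 0, 0], [0, 0, 0, -1, 2, -1, 0], [0, 0, -1, 0, -1, 2, 0], [0, 0, -1, 0, 0, 0, 2]].
All simple roots have the same length, so the diagram is simply laced. The associated Dynkin diagram is a chain of 5 nodes with a fork of two nodes at one end (D_7), so the type is D_7 (the algebra so(14)).

D7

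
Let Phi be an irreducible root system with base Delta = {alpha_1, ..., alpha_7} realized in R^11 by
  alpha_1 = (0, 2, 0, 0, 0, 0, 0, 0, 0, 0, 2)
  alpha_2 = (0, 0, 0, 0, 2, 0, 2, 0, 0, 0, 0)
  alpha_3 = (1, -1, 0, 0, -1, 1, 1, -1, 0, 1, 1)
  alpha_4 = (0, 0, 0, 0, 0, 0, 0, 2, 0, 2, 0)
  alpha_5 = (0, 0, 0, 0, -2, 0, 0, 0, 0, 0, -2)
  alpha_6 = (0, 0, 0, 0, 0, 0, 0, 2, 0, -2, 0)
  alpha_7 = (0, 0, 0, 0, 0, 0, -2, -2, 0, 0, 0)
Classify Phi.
Compute the Cartan integers a_ij = 2(alpha_i, alpha_j)/(alpha_j, alpha_j); the resulting 7x7 Cartan matrix is
[[2, 0, 0, 0, -1, 0, 0], [0, 2, 0, 0, -1, 0, -1], [0, 0, 2, 0, 0, -1, 0], [0, 0, 0, 2, 0, 0, -1], [-1, -1, 0, 0, 2, 0, 0], [0, 0, -1, 0, 0, 2, -1], [0, -1, 0, -1, 0, -1, 2]].
All simple roots have the same length, so the diagram is simply laced. The associated Dynkin diagram is a chain of 6 nodes with one extra node attached to the third node from one end (E_7), so the type is E_7.

E7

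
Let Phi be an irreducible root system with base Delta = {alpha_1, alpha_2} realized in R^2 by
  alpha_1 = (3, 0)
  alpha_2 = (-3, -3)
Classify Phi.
Compute the Cartan integers a_ij = 2(alpha_i, alpha_j)/(alpha_j, alpha_j); the resulting 2x2 Cartan matrix is
[[2, -1], [-2, 2]].
The roots have two lengths (squared-length ratio 2:1); the short ones are alpha_{1}. The associated Dynkin diagram is a chain of 2 nodes with a double edge at one end; the terminal node there is the unique short simple root (B_2), so the type is B_2 (the algebra so(5)).

B2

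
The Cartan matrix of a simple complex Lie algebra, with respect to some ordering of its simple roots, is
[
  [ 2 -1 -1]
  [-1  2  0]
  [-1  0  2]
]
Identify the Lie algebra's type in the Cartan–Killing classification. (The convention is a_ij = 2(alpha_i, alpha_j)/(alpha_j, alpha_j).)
A_3

The matrix has rank 3 with 2's on the diagonal. Reading the off-diagonal entries as Dynkin edges (a single edge where a_ij = a_ji = -1; a double or triple edge where a_ij * a_ji = 2 or 3), the diagram is a chain of 3 nodes with single edges (A_3). One simple-root ordering that puts it in standard form is (alpha_3, alpha_1, alpha_2). So the algebra is type A_3, i.e. sl(4).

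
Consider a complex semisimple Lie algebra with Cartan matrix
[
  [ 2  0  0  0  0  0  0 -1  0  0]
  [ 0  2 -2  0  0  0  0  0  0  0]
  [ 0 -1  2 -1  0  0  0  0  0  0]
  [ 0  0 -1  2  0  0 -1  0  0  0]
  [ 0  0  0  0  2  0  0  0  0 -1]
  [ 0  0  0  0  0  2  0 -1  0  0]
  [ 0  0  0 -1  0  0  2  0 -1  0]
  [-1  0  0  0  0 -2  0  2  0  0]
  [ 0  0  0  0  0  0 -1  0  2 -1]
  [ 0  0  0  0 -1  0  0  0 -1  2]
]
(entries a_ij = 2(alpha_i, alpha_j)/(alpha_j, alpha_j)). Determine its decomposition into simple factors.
The diagram associated to this matrix has two connected components: the simple roots {alpha_1, alpha_6, alpha_8} form a chain of 3 nodes with a double edge at one end; the terminal node there is the unique short simple root (B_3), and {alpha_2, alpha_3, alpha_4, alpha_5, alpha_7, alpha_9, alpha_10} form a chain of 7 nodes with a double edge at one end; the terminal node there is the unique long simple root (C_7). A semisimple Lie algebra decomposes uniquely as the direct sum of simple ideals, one per connected component of its Dynkin diagram, so g ≅ B_3 ⊕ C_7 (dimension 21 + 105 = 126).

B3 + C7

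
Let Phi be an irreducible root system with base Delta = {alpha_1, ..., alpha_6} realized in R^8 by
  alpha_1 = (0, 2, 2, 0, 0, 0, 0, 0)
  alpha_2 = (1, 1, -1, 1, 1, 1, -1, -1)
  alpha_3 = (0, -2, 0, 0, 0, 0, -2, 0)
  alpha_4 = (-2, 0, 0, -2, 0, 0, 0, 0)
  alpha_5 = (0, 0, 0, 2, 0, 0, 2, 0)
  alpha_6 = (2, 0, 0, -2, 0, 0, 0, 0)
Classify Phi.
Compute the Cartan integers a_ij = 2(alpha_i, alpha_j)/(alpha_j, alpha_j); the resulting 6x6 Cartan matrix is
[[2, 0, -1, 0, 0, 0], [0, 2, 0, -1, 0, 0], [-1, 0, 2, 0, -1, 0], [0, -1, 0, 2, -1, 0], [0, 0, -1, -1, 2, -1], [0, 0, 0, 0, -1, 2]].
All simple roots have the same length, so the diagram is simply laced. The associated Dynkin diagram is a chain of 5 nodes with one extra node attached to the third node from one end (E_6), so the type is E_6.

E6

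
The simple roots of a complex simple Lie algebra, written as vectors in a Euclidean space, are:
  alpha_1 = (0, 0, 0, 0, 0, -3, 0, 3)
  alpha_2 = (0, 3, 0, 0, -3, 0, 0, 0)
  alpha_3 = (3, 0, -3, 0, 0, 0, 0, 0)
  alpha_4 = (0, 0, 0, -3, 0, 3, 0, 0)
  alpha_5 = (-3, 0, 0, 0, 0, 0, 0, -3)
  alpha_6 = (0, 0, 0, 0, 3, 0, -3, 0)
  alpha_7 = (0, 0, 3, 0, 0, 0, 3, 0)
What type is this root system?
Compute the Cartan integers a_ij = 2(alpha_i, alpha_j)/(alpha_j, alpha_j); the resulting 7x7 Cartan matrix is
[[2, 0, 0, -1, -1, 0, 0], [0, 2, 0, 0, 0, -1, 0], [0, 0, 2, 0, -1, 0, -1], [-1, 0, 0, 2, 0, 0, 0], [-1, 0, -1, 0, 2, 0, 0], [0, -1, 0, 0, 0, 2, -1], [0, 0, -1, 0, 0, -1, 2]].
All simple roots have the same length, so the diagram is simply laced. The associated Dynkin diagram is a chain of 7 nodes with single edges (A_7), so the type is A_7 (the algebra sl(8)).

A_7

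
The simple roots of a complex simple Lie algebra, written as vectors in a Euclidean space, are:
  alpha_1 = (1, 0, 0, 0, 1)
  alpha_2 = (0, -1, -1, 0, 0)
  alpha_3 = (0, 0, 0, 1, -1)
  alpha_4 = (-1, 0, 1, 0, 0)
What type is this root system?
Compute the Cartan integers a_ij = 2(alpha_i, alpha_j)/(alpha_j, alpha_j); the resulting 4x4 Cartan matrix is
[[2, 0, -1, -1], [0, 2, 0, -1], [-1, 0, 2, 0], [-1, -1, 0, 2]].
All simple roots have the same length, so the diagram is simply laced. The associated Dynkin diagram is a chain of 4 nodes with single edges (A_4), so the type is A_4 (the algebra sl(5)).

A4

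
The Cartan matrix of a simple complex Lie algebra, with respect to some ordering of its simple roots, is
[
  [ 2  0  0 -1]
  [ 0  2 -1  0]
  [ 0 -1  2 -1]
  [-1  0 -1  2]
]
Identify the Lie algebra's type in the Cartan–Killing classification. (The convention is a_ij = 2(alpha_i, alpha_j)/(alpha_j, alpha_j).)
The matrix has rank 4 with 2's on the diagonal. Reading the off-diagonal entries as Dynkin edges (a single edge where a_ij = a_ji = -1; a double or triple edge where a_ij * a_ji = 2 or 3), the diagram is a chain of 4 nodes with single edges (A_4). One simple-root ordering that puts it in standard form is (alpha_1, alpha_4, alpha_3, alpha_2). So the algebra is type A_4, i.e. sl(5).

A_4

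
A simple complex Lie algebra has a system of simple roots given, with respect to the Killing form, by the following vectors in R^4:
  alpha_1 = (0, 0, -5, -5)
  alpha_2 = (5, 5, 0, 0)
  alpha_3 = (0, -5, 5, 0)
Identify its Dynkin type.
A3

Compute the Cartan integers a_ij = 2(alpha_i, alpha_j)/(alpha_j, alpha_j); the resulting 3x3 Cartan matrix is
[[2, 0, -1], [0, 2, -1], [-1, -1, 2]].
All simple roots have the same length, so the diagram is simply laced. The associated Dynkin diagram is a chain of 3 nodes with single edges (A_3), so the type is A_3 (the algebra sl(4)).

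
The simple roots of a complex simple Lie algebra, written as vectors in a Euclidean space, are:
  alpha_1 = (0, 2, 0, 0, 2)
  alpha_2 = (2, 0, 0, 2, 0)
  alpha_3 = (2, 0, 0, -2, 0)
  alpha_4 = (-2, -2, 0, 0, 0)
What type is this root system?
Compute the Cartan integers a_ij = 2(alpha_i, alpha_j)/(alpha_j, alpha_j); the resulting 4x4 Cartan matrix is
[[2, 0, 0, -1], [0, 2, 0, -1], [0, 0, 2, -1], [-1, -1, -1, 2]].
All simple roots have the same length, so the diagram is simply laced. The associated Dynkin diagram is a chain of 2 nodes with a fork of two nodes at one end (D_4), so the type is D_4 (the algebra so(8)).

type D_4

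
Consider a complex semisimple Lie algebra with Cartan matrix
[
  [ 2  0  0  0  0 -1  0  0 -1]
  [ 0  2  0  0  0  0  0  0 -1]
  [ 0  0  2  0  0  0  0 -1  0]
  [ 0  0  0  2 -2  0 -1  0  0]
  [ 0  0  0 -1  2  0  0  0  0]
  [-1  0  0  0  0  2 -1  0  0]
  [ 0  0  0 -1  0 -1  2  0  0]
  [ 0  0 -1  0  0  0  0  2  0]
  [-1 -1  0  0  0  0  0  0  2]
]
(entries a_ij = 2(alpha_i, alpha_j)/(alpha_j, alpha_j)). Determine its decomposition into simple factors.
A2 + B7

The diagram associated to this matrix has two connected components: the simple roots {alpha_3, alpha_8} form a chain of 2 nodes with single edges (A_2), and {alpha_1, alpha_2, alpha_4, alpha_5, alpha_6, alpha_7, alpha_9} form a chain of 7 nodes with a double edge at one end; the terminal node there is the unique short simple root (B_7). A semisimple Lie algebra decomposes uniquely as the direct sum of simple ideals, one per connected component of its Dynkin diagram, so g ≅ A_2 ⊕ B_7 (dimension 8 + 105 = 113).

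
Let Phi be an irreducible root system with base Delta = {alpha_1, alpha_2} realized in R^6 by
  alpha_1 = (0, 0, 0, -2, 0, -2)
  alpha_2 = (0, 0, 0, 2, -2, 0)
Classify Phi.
A_2

Compute the Cartan integers a_ij = 2(alpha_i, alpha_j)/(alpha_j, alpha_j); the resulting 2x2 Cartan matrix is
[[2, -1], [-1, 2]].
All simple roots have the same length, so the diagram is simply laced. The associated Dynkin diagram is a chain of 2 nodes with single edges (A_2), so the type is A_2 (the algebra sl(3)).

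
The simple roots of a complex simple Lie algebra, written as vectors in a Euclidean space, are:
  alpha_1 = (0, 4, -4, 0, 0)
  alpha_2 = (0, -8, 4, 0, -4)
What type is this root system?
G_2

Compute the Cartan integers a_ij = 2(alpha_i, alpha_j)/(alpha_j, alpha_j); the resulting 2x2 Cartan matrix is
[[2, -1], [-3, 2]].
The roots have two lengths (squared-length ratio 3:1); the short ones are alpha_{1}. The associated Dynkin diagram is two nodes joined by a triple edge (G_2), so the type is G_2.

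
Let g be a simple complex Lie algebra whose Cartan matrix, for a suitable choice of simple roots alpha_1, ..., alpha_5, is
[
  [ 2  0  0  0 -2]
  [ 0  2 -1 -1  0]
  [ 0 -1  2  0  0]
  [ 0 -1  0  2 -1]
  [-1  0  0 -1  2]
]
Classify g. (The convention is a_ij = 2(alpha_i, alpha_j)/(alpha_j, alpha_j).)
The matrix has rank 5 with 2's on the diagonal. Reading the off-diagonal entries as Dynkin edges (a single edge where a_ij = a_ji = -1; a double or triple edge where a_ij * a_ji = 2 or 3), the diagram is a chain of 5 nodes with a double edge at one end; the terminal node there is the unique long simple root (C_5). One simple-root ordering that puts it in standard form is (alpha_3, alpha_2, alpha_4, alpha_5, alpha_1). So the algebra is type C_5, i.e. sp(10).

C_5 (sp(10))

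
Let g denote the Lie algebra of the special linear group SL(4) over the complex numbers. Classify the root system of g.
A_3 (sl(4))

This is sl(4), which has dimension 4^2 - 1 = 15 and rank 4 - 1 = 3 (a Cartan subalgebra is the diagonal traceless matrices). In the classification of classical Lie algebras, the special linear algebra sl(n+1) has type A_n; here n = 3, so the Dynkin diagram is a chain of 3 nodes with single edges (A_3). Hence the type is A_3.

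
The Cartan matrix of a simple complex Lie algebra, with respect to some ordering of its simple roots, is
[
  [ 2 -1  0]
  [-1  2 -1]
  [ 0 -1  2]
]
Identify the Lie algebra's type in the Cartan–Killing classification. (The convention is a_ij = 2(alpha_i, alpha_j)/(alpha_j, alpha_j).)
A_3 (sl(4))

The matrix has rank 3 with 2's on the diagonal. Reading the off-diagonal entries as Dynkin edges (a single edge where a_ij = a_ji = -1; a double or triple edge where a_ij * a_ji = 2 or 3), the diagram is a chain of 3 nodes with single edges (A_3). One simple-root ordering that puts it in standard form is (alpha_1, alpha_2, alpha_3). So the algebra is type A_3, i.e. sl(4).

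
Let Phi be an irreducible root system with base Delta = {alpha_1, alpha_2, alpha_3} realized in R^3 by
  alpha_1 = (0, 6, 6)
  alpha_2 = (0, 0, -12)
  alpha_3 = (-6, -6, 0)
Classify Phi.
Compute the Cartan integers a_ij = 2(alpha_i, alpha_j)/(alpha_j, alpha_j); the resulting 3x3 Cartan matrix is
[[2, -1, -1], [-2, 2, 0], [-1, 0, 2]].
The roots have two lengths (squared-length ratio 2:1); the short ones are alpha_{1,3}. The associated Dynkin diagram is a chain of 3 nodes with a double edge at one end; the terminal node there is the unique long simple root (C_3), so the type is C_3 (the algebra sp(6)).

C_3 (sp(6))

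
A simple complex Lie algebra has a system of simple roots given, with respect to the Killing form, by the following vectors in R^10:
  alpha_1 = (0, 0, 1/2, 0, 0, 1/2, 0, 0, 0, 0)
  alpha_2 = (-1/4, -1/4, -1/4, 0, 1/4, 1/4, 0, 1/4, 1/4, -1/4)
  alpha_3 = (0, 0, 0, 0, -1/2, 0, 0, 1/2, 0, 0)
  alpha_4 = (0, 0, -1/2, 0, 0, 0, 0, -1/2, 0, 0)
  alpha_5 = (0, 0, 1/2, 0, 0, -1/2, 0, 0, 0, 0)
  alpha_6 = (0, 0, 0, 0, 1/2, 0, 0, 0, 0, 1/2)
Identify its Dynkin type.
E_6

Compute the Cartan integers a_ij = 2(alpha_i, alpha_j)/(alpha_j, alpha_j); the resulting 6x6 Cartan matrix is
[[2, 0, 0, -1, 0, 0], [0, 2, 0, 0, -1, 0], [0, 0, 2, -1, 0, -1], [-1, 0, -1, 2, -1, 0], [0, -1, 0, -1, 2, 0], [0, 0, -1, 0, 0, 2]].
All simple roots have the same length, so the diagram is simply laced. The associated Dynkin diagram is a chain of 5 nodes with one extra node attached to the third node from one end (E_6), so the type is E_6.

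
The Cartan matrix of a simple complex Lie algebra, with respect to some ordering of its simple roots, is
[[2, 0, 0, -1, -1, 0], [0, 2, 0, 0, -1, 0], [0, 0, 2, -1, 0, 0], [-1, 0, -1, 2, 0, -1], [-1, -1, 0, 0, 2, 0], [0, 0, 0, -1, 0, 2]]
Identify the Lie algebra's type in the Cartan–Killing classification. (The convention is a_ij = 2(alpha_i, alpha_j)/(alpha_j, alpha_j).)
D6

The matrix has rank 6 with 2's on the diagonal. Reading the off-diagonal entries as Dynkin edges (a single edge where a_ij = a_ji = -1; a double or triple edge where a_ij * a_ji = 2 or 3), the diagram is a chain of 4 nodes with a fork of two nodes at one end (D_6). One simple-root ordering that puts it in standard form is (alpha_2, alpha_5, alpha_1, alpha_4, alpha_6, alpha_3). So the algebra is type D_6, i.e. so(12).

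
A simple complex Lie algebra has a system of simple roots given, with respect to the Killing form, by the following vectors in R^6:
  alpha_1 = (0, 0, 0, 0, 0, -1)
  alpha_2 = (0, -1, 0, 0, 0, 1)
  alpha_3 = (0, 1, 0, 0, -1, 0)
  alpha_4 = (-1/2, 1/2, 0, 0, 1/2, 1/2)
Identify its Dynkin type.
type F_4

Compute the Cartan integers a_ij = 2(alpha_i, alpha_j)/(alpha_j, alpha_j); the resulting 4x4 Cartan matrix is
[[2, -1, 0, -1], [-2, 2, -1, 0], [0, -1, 2, 0], [-1, 0, 0, 2]].
The roots have two lengths (squared-length ratio 2:1); the short ones are alpha_{1,4}. The associated Dynkin diagram is a chain of 4 nodes with a double edge between the middle two (F_4), so the type is F_4.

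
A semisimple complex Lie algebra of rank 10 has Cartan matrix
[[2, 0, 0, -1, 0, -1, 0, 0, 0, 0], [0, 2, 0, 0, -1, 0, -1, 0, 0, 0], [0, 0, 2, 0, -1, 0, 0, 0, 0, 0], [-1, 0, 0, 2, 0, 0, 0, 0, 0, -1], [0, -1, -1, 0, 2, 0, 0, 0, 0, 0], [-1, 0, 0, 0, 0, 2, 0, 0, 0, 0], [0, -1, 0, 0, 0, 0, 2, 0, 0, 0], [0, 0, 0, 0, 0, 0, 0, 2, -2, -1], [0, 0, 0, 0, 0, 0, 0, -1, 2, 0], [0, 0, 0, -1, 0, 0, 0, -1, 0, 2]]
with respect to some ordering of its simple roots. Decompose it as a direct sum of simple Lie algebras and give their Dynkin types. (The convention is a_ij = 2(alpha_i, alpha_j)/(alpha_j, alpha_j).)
The diagram associated to this matrix has two connected components: the simple roots {alpha_2, alpha_3, alpha_5, alpha_7} form a chain of 4 nodes with single edges (A_4), and {alpha_1, alpha_4, alpha_6, alpha_8, alpha_9, alpha_10} form a chain of 6 nodes with a double edge at one end; the terminal node there is the unique short simple root (B_6). A semisimple Lie algebra decomposes uniquely as the direct sum of simple ideals, one per connected component of its Dynkin diagram, so g ≅ A_4 ⊕ B_6 (dimension 24 + 78 = 102).

type A_4 ⊕ type B_6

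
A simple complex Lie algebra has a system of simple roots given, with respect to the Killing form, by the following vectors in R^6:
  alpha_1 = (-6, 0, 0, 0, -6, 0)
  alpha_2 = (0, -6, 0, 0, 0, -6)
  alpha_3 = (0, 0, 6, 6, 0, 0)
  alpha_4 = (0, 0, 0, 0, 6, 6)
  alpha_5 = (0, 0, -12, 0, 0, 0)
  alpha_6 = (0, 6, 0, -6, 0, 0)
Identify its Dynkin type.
C6

Compute the Cartan integers a_ij = 2(alpha_i, alpha_j)/(alpha_j, alpha_j); the resulting 6x6 Cartan matrix is
[[2, 0, 0, -1, 0, 0], [0, 2, 0, -1, 0, -1], [0, 0, 2, 0, -1, -1], [-1, -1, 0, 2, 0, 0], [0, 0, -2, 0, 2, 0], [0, -1, -1, 0, 0, 2]].
The roots have two lengths (squared-length ratio 2:1); the short ones are alpha_{1,2,3,4,6}. The associated Dynkin diagram is a chain of 6 nodes with a double edge at one end; the terminal node there is the unique long simple root (C_6), so the type is C_6 (the algebra sp(12)).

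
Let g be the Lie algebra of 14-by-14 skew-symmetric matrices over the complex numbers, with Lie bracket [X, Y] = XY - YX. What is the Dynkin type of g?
This is so(14) with 14 even, which has dimension 14(14-1)/2 = 91 and rank 14/2 = 7. In the classification of classical Lie algebras, the orthogonal algebra so(2n) in an even number of variables has type D_n; here n = 7, so the Dynkin diagram is a chain of 5 nodes with a fork of two nodes at one end (D_7). Hence the type is D_7.

type D_7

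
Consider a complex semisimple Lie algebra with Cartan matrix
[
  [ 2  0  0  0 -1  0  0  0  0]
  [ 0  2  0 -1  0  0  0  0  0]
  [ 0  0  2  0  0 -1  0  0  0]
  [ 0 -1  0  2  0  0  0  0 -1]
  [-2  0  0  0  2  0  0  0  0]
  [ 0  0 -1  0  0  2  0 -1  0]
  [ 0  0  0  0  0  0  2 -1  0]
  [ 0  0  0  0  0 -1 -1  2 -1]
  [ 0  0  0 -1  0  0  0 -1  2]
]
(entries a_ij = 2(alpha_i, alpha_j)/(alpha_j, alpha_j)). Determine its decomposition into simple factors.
The diagram associated to this matrix has two connected components: the simple roots {alpha_1, alpha_5} form a chain of 2 nodes with a double edge at one end; the terminal node there is the unique short simple root (B_2), and {alpha_2, alpha_3, alpha_4, alpha_6, alpha_7, alpha_8, alpha_9} form a chain of 6 nodes with one extra node attached to the third node from one end (E_7). A semisimple Lie algebra decomposes uniquely as the direct sum of simple ideals, one per connected component of its Dynkin diagram, so g ≅ B_2 ⊕ E_7 (dimension 10 + 133 = 143).

B2 + E7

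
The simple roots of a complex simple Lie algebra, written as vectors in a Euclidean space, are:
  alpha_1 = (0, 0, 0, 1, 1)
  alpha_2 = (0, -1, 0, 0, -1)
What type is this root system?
Compute the Cartan integers a_ij = 2(alpha_i, alpha_j)/(alpha_j, alpha_j); the resulting 2x2 Cartan matrix is
[[2, -1], [-1, 2]].
All simple roots have the same length, so the diagram is simply laced. The associated Dynkin diagram is a chain of 2 nodes with single edges (A_2), so the type is A_2 (the algebra sl(3)).

type A_2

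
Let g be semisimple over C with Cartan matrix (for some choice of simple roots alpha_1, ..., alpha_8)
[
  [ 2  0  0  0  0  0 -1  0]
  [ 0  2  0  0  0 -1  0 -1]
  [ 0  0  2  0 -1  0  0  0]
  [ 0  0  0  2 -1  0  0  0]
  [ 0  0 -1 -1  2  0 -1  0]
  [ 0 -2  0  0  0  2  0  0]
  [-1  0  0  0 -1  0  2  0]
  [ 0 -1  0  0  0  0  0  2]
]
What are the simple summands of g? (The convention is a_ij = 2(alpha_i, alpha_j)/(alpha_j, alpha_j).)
The diagram associated to this matrix has two connected components: the simple roots {alpha_2, alpha_6, alpha_8} form a chain of 3 nodes with a double edge at one end; the terminal node there is the unique long simple root (C_3), and {alpha_1, alpha_3, alpha_4, alpha_5, alpha_7} form a chain of 3 nodes with a fork of two nodes at one end (D_5). A semisimple Lie algebra decomposes uniquely as the direct sum of simple ideals, one per connected component of its Dynkin diagram, so g ≅ C_3 ⊕ D_5 (dimension 21 + 45 = 66).

type C_3 + type D_5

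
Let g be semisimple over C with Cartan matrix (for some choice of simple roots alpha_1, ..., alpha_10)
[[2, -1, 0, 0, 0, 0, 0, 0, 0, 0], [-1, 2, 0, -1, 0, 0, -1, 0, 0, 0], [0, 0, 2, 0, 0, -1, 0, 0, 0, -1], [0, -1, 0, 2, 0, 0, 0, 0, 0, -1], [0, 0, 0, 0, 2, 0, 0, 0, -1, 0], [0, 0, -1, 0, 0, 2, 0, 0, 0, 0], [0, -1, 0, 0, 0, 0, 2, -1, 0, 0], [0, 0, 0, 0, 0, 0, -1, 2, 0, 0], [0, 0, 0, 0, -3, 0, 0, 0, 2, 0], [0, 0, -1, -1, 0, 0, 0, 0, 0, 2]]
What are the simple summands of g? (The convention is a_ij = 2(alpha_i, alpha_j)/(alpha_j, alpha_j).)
E8 ⊕ G2

The diagram associated to this matrix has two connected components: the simple roots {alpha_1, alpha_2, alpha_3, alpha_4, alpha_6, alpha_7, alpha_8, alpha_10} form a chain of 7 nodes with one extra node attached to the third node from one end (E_8), and {alpha_5, alpha_9} form two nodes joined by a triple edge (G_2). A semisimple Lie algebra decomposes uniquely as the direct sum of simple ideals, one per connected component of its Dynkin diagram, so g ≅ E_8 ⊕ G_2 (dimension 248 + 14 = 262).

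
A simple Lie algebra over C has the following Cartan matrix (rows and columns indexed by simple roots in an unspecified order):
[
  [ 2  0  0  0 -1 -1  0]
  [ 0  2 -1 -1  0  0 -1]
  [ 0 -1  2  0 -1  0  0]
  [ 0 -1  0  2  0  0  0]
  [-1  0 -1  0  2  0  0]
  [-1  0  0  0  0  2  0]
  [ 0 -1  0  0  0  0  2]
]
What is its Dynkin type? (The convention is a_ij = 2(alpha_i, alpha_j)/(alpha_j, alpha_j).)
The matrix has rank 7 with 2's on the diagonal. Reading the off-diagonal entries as Dynkin edges (a single edge where a_ij = a_ji = -1; a double or triple edge where a_ij * a_ji = 2 or 3), the diagram is a chain of 5 nodes with a fork of two nodes at one end (D_7). One simple-root ordering that puts it in standard form is (alpha_6, alpha_1, alpha_5, alpha_3, alpha_2, alpha_7, alpha_4). So the algebra is type D_7, i.e. so(14).

D_7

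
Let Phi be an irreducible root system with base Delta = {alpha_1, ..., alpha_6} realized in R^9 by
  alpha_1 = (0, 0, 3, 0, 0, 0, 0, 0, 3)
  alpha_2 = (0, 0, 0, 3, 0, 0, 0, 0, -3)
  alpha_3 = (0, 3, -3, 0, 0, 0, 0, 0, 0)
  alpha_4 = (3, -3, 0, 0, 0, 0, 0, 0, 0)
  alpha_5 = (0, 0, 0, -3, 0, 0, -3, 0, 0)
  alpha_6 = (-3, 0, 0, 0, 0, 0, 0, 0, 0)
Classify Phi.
type B_6

Compute the Cartan integers a_ij = 2(alpha_i, alpha_j)/(alpha_j, alpha_j); the resulting 6x6 Cartan matrix is
[[2, -1, -1, 0, 0, 0], [-1, 2, 0, 0, -1, 0], [-1, 0, 2, -1, 0, 0], [0, 0, -1, 2, 0, -2], [0, -1, 0, 0, 2, 0], [0, 0, 0, -1, 0, 2]].
The roots have two lengths (squared-length ratio 2:1); the short ones are alpha_{6}. The associated Dynkin diagram is a chain of 6 nodes with a double edge at one end; the terminal node there is the unique short simple root (B_6), so the type is B_6 (the algebra so(13)).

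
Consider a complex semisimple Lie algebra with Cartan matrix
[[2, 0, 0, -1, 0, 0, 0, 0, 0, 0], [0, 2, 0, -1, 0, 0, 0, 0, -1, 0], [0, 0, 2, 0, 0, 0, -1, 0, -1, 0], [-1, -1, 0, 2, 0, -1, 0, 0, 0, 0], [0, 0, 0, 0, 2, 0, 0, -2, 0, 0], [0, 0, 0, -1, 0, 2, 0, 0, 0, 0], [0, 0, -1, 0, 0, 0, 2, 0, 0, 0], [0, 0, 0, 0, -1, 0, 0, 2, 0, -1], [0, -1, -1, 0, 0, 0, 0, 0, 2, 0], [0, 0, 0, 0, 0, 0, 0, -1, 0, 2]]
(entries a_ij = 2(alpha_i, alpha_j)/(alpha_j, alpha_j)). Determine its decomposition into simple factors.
type C_3 + type D_7

The diagram associated to this matrix has two connected components: the simple roots {alpha_5, alpha_8, alpha_10} form a chain of 3 nodes with a double edge at one end; the terminal node there is the unique long simple root (C_3), and {alpha_1, alpha_2, alpha_3, alpha_4, alpha_6, alpha_7, alpha_9} form a chain of 5 nodes with a fork of two nodes at one end (D_7). A semisimple Lie algebra decomposes uniquely as the direct sum of simple ideals, one per connected component of its Dynkin diagram, so g ≅ C_3 ⊕ D_7 (dimension 21 + 91 = 112).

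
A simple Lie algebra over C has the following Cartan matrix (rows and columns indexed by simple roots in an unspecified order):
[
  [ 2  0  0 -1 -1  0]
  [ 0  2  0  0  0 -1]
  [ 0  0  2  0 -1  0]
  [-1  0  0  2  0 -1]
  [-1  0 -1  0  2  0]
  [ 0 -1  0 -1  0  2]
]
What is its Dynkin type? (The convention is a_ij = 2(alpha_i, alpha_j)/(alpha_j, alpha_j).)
The matrix has rank 6 with 2's on the diagonal. Reading the off-diagonal entries as Dynkin edges (a single edge where a_ij = a_ji = -1; a double or triple edge where a_ij * a_ji = 2 or 3), the diagram is a chain of 6 nodes with single edges (A_6). One simple-root ordering that puts it in standard form is (alpha_2, alpha_6, alpha_4, alpha_1, alpha_5, alpha_3). So the algebra is type A_6, i.e. sl(7).

type A_6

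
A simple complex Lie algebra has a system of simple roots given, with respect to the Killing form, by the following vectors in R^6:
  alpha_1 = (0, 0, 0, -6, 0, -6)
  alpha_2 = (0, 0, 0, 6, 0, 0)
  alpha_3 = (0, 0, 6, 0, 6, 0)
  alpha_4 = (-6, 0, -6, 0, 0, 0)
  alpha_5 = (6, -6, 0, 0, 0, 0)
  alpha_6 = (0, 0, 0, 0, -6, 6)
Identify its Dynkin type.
B_6

Compute the Cartan integers a_ij = 2(alpha_i, alpha_j)/(alpha_j, alpha_j); the resulting 6x6 Cartan matrix is
[[2, -2, 0, 0, 0, -1], [-1, 2, 0, 0, 0, 0], [0, 0, 2, -1, 0, -1], [0, 0, -1, 2, -1, 0], [0, 0, 0, -1, 2, 0], [-1, 0, -1, 0, 0, 2]].
The roots have two lengths (squared-length ratio 2:1); the short ones are alpha_{2}. The associated Dynkin diagram is a chain of 6 nodes with a double edge at one end; the terminal node there is the unique short simple root (B_6), so the type is B_6 (the algebra so(13)).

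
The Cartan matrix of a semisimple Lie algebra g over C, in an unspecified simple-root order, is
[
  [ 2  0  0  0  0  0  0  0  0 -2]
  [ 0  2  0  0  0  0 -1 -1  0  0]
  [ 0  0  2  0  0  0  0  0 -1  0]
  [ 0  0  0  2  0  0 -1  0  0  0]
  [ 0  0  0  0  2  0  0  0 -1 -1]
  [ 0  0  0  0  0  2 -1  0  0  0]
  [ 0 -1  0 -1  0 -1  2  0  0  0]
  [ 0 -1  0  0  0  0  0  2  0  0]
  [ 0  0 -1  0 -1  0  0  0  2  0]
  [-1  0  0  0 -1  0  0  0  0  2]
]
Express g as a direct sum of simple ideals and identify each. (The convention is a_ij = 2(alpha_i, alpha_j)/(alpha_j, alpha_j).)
C5 + D5

The diagram associated to this matrix has two connected components: the simple roots {alpha_1, alpha_3, alpha_5, alpha_9, alpha_10} form a chain of 5 nodes with a double edge at one end; the terminal node there is the unique long simple root (C_5), and {alpha_2, alpha_4, alpha_6, alpha_7, alpha_8} form a chain of 3 nodes with a fork of two nodes at one end (D_5). A semisimple Lie algebra decomposes uniquely as the direct sum of simple ideals, one per connected component of its Dynkin diagram, so g ≅ C_5 ⊕ D_5 (dimension 55 + 45 = 100).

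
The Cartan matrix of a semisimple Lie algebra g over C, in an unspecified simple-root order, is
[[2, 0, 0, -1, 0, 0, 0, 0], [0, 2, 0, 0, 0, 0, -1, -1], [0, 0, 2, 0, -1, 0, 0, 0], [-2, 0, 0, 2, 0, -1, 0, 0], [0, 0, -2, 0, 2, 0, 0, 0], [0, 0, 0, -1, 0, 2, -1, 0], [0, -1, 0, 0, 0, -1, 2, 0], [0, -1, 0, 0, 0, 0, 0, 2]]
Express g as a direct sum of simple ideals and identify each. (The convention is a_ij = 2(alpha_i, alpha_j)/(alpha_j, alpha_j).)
B2 + B6

The diagram associated to this matrix has two connected components: the simple roots {alpha_3, alpha_5} form a chain of 2 nodes with a double edge at one end; the terminal node there is the unique short simple root (B_2), and {alpha_1, alpha_2, alpha_4, alpha_6, alpha_7, alpha_8} form a chain of 6 nodes with a double edge at one end; the terminal node there is the unique short simple root (B_6). A semisimple Lie algebra decomposes uniquely as the direct sum of simple ideals, one per connected component of its Dynkin diagram, so g ≅ B_2 ⊕ B_6 (dimension 10 + 78 = 88).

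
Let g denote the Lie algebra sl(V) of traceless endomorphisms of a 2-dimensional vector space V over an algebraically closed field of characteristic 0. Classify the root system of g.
type A_1

This is sl(2), which has dimension 2^2 - 1 = 3 and rank 2 - 1 = 1 (a Cartan subalgebra is the diagonal traceless matrices). In the classification of classical Lie algebras, the special linear algebra sl(n+1) has type A_n; here n = 1, so the Dynkin diagram is a chain of 1 nodes with single edges (A_1). Hence the type is A_1.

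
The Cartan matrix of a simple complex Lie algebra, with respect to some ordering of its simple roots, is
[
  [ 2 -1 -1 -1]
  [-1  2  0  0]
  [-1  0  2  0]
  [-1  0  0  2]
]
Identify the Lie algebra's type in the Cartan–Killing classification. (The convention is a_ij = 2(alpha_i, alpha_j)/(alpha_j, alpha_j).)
The matrix has rank 4 with 2's on the diagonal. Reading the off-diagonal entries as Dynkin edges (a single edge where a_ij = a_ji = -1; a double or triple edge where a_ij * a_ji = 2 or 3), the diagram is a chain of 2 nodes with a fork of two nodes at one end (D_4). One simple-root ordering that puts it in standard form is (alpha_2, alpha_1, alpha_3, alpha_4). So the algebra is type D_4, i.e. so(8).

D_4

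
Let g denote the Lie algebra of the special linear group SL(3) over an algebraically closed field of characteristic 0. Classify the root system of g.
A2

This is sl(3), which has dimension 3^2 - 1 = 8 and rank 3 - 1 = 2 (a Cartan subalgebra is the diagonal traceless matrices). In the classification of classical Lie algebras, the special linear algebra sl(n+1) has type A_n; here n = 2, so the Dynkin diagram is a chain of 2 nodes with single edges (A_2). Hence the type is A_2.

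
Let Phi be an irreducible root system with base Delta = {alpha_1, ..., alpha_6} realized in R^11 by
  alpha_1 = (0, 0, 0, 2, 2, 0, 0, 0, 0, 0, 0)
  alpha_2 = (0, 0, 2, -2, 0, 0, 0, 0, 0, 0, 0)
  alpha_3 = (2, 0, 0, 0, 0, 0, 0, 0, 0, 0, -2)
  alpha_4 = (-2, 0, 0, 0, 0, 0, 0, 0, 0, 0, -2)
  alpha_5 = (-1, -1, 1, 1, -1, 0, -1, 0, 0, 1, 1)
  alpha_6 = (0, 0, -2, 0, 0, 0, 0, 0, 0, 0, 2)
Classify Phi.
E_6

Compute the Cartan integers a_ij = 2(alpha_i, alpha_j)/(alpha_j, alpha_j); the resulting 6x6 Cartan matrix is
[[2, -1, 0, 0, 0, 0], [-1, 2, 0, 0, 0, -1], [0, 0, 2, 0, -1, -1], [0, 0, 0, 2, 0, -1], [0, 0, -1, 0, 2, 0], [0, -1, -1, -1, 0, 2]].
All simple roots have the same length, so the diagram is simply laced. The associated Dynkin diagram is a chain of 5 nodes with one extra node attached to the third node from one end (E_6), so the type is E_6.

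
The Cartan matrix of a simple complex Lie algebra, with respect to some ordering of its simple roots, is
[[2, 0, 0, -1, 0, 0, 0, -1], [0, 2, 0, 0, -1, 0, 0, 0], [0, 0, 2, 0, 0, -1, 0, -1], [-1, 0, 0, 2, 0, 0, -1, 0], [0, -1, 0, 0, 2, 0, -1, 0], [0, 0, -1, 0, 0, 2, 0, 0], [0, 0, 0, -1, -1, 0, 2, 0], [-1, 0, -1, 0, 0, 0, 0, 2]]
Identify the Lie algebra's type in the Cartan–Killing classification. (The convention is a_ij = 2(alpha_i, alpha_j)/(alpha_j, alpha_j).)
The matrix has rank 8 with 2's on the diagonal. Reading the off-diagonal entries as Dynkin edges (a single edge where a_ij = a_ji = -1; a double or triple edge where a_ij * a_ji = 2 or 3), the diagram is a chain of 8 nodes with single edges (A_8). One simple-root ordering that puts it in standard form is (alpha_2, alpha_5, alpha_7, alpha_4, alpha_1, alpha_8, alpha_3, alpha_6). So the algebra is type A_8, i.e. sl(9).

A8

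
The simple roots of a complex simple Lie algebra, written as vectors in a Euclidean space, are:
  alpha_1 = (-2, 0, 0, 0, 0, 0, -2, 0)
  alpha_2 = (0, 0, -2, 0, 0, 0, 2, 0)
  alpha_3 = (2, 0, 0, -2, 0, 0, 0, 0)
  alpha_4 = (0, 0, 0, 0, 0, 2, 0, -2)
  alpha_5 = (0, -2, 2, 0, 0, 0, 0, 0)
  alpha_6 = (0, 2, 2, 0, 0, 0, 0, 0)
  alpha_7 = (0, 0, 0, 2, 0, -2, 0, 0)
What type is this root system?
Compute the Cartan integers a_ij = 2(alpha_i, alpha_j)/(alpha_j, alpha_j); the resulting 7x7 Cartan matrix is
[[2, -1, -1, 0, 0, 0, 0], [-1, 2, 0, 0, -1, -1, 0], [-1, 0, 2, 0, 0, 0, -1], [0, 0, 0, 2, 0, 0, -1], [0, -1, 0, 0, 2, 0, 0], [0, -1, 0, 0, 0, 2, 0], [0, 0, -1, -1, 0, 0, 2]].
All simple roots have the same length, so the diagram is simply laced. The associated Dynkin diagram is a chain of 5 nodes with a fork of two nodes at one end (D_7), so the type is D_7 (the algebra so(14)).

D_7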